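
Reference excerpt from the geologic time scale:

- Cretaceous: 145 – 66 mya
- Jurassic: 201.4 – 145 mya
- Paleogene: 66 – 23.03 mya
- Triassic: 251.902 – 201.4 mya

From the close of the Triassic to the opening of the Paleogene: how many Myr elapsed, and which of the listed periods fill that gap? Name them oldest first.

End of Triassic = 201.4 Ma; start of Paleogene = 66 Ma.
Gap = 201.4 − 66 = 135.4 Myr.
Periods wholly inside 201.4–66 Ma: Jurassic (201.4–145), Cretaceous (145–66).

135.4 million years; Jurassic, Cretaceous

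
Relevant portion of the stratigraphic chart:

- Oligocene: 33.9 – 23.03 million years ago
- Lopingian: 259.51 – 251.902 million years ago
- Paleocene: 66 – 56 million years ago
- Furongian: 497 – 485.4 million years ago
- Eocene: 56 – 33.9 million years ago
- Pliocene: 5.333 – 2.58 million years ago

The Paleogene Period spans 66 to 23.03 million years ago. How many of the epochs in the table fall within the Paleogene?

Epochs inside 66–23.03 Ma: Paleocene, Eocene, Oligocene — 3 in total.

3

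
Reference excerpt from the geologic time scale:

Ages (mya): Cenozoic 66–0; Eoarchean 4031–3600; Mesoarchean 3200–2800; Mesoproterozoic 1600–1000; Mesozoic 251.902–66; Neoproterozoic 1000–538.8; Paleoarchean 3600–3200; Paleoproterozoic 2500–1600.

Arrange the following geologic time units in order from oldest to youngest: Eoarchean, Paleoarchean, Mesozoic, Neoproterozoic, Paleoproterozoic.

Sorting by start age (descending Ma, since larger Ma = older): Eoarchean began 4031, Paleoarchean began 3600, Paleoproterozoic began 2500, Neoproterozoic began 1000, Mesozoic began 251.902.

Eoarchean → Paleoarchean → Paleoproterozoic → Neoproterozoic → Mesozoic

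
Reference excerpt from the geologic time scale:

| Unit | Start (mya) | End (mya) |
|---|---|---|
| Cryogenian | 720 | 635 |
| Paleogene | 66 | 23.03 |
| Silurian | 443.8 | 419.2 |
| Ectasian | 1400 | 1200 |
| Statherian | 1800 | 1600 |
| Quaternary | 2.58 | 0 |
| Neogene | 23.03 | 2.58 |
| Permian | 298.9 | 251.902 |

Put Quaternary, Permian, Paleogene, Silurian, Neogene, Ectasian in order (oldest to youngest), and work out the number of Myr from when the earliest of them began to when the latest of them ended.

From the excerpt: Quaternary 2.58–0; Permian 298.9–251.902; Paleogene 66–23.03; Silurian 443.8–419.2; Neogene 23.03–2.58; Ectasian 1400–1200 (Ma).
Larger Ma is earlier, so the oldest is Ectasian and the youngest is Quaternary; oldest to youngest: Ectasian, Silurian, Permian, Paleogene, Neogene, Quaternary.
Oldest start 1400 minus youngest end 0 gives 1400 Myr overall.

Ectasian → Silurian → Permian → Paleogene → Neogene → Quaternary; total span 1400 Myr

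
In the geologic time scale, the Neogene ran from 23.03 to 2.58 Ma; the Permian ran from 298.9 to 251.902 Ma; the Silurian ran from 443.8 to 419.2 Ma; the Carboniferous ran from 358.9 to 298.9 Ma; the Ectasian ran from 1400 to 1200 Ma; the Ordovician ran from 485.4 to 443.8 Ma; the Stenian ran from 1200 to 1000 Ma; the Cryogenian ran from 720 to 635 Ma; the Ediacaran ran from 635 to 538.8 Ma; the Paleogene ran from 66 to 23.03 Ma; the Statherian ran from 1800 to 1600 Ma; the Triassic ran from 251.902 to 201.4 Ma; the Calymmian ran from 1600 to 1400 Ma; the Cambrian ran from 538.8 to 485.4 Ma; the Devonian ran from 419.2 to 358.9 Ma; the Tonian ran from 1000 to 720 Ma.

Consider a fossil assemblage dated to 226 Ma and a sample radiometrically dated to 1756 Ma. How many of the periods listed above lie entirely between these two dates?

The older date is 1756 Ma and the younger is 226 Ma.
Periods with start < 1756 and end > 226 Ma: Calymmian (1600–1400), Ectasian (1400–1200), Stenian (1200–1000), Tonian (1000–720), Cryogenian (720–635), Ediacaran (635–538.8), Cambrian (538.8–485.4), Ordovician (485.4–443.8), Silurian (443.8–419.2), Devonian (419.2–358.9), Carboniferous (358.9–298.9), Permian (298.9–251.902).
That is 12 complete periods.

12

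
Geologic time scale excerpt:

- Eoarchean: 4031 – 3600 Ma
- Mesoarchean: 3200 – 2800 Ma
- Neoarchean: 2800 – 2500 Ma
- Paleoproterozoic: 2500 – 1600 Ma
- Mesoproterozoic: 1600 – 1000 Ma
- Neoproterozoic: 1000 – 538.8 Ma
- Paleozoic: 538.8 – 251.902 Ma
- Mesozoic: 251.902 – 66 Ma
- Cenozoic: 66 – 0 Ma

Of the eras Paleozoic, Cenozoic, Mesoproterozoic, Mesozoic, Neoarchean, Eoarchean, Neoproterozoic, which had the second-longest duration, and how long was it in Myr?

Start − end for each: Paleozoic 538.8 − 251.902 = 286.898; Cenozoic 66 − 0 = 66; Mesoproterozoic 1600 − 1000 = 600; Mesozoic 251.902 − 66 = 185.902; Neoarchean 2800 − 2500 = 300; Eoarchean 4031 − 3600 = 431; Neoproterozoic 1000 − 538.8 = 461.2.
Ranking these from longest: Mesoproterozoic > Neoproterozoic > Eoarchean > Neoarchean > Paleozoic > Mesozoic > Cenozoic.
Position 2 in that ranking is Neoproterozoic, which lasted 461.2 Myr.

Neoproterozoic, 461.2 million years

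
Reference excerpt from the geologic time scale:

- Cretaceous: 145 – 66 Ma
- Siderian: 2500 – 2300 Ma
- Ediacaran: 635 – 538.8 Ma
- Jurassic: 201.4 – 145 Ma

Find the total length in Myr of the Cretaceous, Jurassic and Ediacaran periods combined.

Duration is start − end for each: (145 − 66) + (201.4 − 145) + (635 − 538.8).
That is 79 + 56.4 + 96.2, which totals 231.6 million years.

231.6 million years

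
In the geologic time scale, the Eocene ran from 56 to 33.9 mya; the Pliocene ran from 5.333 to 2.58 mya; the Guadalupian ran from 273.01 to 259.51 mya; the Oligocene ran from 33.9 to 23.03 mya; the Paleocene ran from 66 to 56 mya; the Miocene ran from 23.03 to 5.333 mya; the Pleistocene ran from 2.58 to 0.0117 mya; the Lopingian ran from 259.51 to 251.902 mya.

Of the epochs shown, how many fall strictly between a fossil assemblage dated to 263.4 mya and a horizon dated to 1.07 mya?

263.4 Ma sits inside the Guadalupian (273.01–259.51) and 1.07 Ma inside the Pleistocene (2.58–0.0117); neither of those is wholly between the two dates.
The listed epochs lying completely between them are Lopingian, Paleocene, Eocene, Oligocene, Miocene, Pliocene — 6 in all.

6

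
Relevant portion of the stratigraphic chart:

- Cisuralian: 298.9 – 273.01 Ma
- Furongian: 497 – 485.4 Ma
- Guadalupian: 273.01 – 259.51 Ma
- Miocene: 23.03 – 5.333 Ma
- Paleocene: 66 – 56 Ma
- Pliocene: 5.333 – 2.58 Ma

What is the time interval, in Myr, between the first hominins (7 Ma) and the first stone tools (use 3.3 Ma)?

3.7 million years

7 − 3.3 = 3.7 million years.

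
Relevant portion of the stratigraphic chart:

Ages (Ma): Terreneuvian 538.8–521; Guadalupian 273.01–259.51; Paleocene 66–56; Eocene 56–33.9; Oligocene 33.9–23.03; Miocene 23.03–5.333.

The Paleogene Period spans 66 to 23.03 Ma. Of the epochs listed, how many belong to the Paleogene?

Epochs inside 66–23.03 Ma: Paleocene, Eocene, Oligocene — 3 in total.

3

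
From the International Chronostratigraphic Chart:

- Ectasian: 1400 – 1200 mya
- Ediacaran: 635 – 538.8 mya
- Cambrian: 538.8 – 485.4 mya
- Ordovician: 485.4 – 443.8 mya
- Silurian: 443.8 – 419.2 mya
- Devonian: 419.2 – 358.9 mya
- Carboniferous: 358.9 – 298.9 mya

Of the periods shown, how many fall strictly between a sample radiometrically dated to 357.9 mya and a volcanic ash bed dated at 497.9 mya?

497.9 Ma sits inside the Cambrian (538.8–485.4) and 357.9 Ma inside the Carboniferous (358.9–298.9); neither of those is wholly between the two dates.
The listed periods lying completely between them are Ordovician, Silurian, Devonian — 3 in all.

3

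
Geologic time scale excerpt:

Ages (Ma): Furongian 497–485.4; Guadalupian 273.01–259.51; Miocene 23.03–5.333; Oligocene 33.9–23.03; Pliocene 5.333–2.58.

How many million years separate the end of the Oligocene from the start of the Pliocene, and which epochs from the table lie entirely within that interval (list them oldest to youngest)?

17.697 million years; Miocene

The Oligocene closes at 23.03 Ma and the Pliocene opens at 5.333 Ma, so the interval is 23.03 − 5.333 = 17.697 Myr.
An epoch fits inside if it starts at or after 23.03 Ma and ends at or before 5.333 Ma; oldest first that gives Miocene.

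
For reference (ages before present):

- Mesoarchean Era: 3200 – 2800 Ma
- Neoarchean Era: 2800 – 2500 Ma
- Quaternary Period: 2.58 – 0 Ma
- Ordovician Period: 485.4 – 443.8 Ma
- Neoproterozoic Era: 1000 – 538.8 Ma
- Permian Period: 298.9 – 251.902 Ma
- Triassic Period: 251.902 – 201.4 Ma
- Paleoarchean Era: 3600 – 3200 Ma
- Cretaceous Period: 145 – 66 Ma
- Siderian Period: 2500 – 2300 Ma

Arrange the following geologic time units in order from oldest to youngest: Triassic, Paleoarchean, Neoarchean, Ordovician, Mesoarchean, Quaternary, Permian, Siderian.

Paleoarchean, Mesoarchean, Neoarchean, Siderian, Ordovician, Permian, Triassic, Quaternary

Read off each span (Ma): Triassic 251.902–201.4; Paleoarchean 3600–3200; Neoarchean 2800–2500; Ordovician 485.4–443.8; Mesoarchean 3200–2800; Quaternary 2.58–0; Permian 298.9–251.902; Siderian 2500–2300.
Larger Ma is older, so oldest→youngest is Paleoarchean, Mesoarchean, Neoarchean, Siderian, Ordovician, Permian, Triassic, Quaternary.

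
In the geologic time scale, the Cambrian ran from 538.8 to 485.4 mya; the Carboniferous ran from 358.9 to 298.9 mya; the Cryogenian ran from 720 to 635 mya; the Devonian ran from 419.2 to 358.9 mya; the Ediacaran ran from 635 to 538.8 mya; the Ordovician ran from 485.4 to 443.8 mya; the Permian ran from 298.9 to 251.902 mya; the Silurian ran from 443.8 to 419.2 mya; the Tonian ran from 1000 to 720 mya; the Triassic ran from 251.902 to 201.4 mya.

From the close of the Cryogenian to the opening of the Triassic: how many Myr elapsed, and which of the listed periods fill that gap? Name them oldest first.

End of Cryogenian = 635 Ma; start of Triassic = 251.902 Ma.
Gap = 635 − 251.902 = 383.098 Myr.
Periods wholly inside 635–251.902 Ma: Ediacaran (635–538.8), Cambrian (538.8–485.4), Ordovician (485.4–443.8), Silurian (443.8–419.2), Devonian (419.2–358.9), Carboniferous (358.9–298.9), Permian (298.9–251.902).

383.098 million years; Ediacaran, Cambrian, Ordovician, Silurian, Devonian, Carboniferous, Permian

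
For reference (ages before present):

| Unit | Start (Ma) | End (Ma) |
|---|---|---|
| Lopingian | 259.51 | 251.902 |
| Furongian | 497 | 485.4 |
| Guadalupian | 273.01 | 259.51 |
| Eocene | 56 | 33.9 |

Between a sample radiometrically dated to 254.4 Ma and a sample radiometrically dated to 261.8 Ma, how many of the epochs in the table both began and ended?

0

Checking each listed span, none has both start < 261.8 Ma and end > 254.4 Ma — every epoch straddles one of the two dates or lies outside them — so the count is 0.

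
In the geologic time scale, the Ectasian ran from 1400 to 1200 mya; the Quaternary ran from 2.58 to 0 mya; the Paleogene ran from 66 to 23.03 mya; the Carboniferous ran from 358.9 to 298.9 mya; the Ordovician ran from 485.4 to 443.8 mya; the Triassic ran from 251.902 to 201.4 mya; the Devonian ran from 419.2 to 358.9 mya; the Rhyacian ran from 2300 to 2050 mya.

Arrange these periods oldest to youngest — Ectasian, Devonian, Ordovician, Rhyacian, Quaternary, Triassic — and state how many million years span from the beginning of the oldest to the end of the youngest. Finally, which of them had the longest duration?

Start ages (Ma): Rhyacian 2300, Ectasian 1400, Ordovician 485.4, Devonian 419.2, Triassic 251.902, Quaternary 2.58.
Ordered oldest to youngest: Rhyacian, Ectasian, Ordovician, Devonian, Triassic, Quaternary.
Span = 2300 − 0 = 2300 Myr.
Durations: Triassic 50.502, Rhyacian 250, Devonian 60.3, Ectasian 200, Ordovician 41.6, Quaternary 2.58 → longest is Rhyacian (250 Myr).

Rhyacian, Ectasian, Ordovician, Devonian, Triassic, Quaternary; total span 2300 Myr; longest is Rhyacian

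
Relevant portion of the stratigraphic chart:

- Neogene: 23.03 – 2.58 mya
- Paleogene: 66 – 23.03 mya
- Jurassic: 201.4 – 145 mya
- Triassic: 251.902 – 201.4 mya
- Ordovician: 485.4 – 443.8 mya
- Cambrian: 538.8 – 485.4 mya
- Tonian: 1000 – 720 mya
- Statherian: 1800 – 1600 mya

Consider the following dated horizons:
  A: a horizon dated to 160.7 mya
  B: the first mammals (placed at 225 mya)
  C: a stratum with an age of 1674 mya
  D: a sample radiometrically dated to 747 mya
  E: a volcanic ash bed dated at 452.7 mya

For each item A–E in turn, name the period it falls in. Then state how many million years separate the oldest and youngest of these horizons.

A: 160.7 Ma lies in 201.4–145 Ma, so Jurassic.
B: 225 Ma lies in 251.902–201.4 Ma, so Triassic.
C: 1674 Ma lies in 1800–1600 Ma, so Statherian.
D: 747 Ma lies in 1000–720 Ma, so Tonian.
E: 452.7 Ma lies in 485.4–443.8 Ma, so Ordovician.
Oldest = 1674 Ma, youngest = 160.7 Ma → span 1513.3 Myr.

A — Jurassic; B — Triassic; C — Statherian; D — Tonian; E — Ordovician; span 1513.3 million years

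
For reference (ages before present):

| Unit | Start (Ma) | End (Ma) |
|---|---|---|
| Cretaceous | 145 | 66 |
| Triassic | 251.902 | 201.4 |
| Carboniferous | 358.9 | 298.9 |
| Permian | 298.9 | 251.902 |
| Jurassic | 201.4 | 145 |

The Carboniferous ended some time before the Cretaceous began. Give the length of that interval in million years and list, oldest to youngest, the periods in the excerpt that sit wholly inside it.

153.9 million years; Permian, Triassic, Jurassic

End of Carboniferous = 298.9 Ma; start of Cretaceous = 145 Ma.
Gap = 298.9 − 145 = 153.9 Myr.
Periods wholly inside 298.9–145 Ma: Permian (298.9–251.902), Triassic (251.902–201.4), Jurassic (201.4–145).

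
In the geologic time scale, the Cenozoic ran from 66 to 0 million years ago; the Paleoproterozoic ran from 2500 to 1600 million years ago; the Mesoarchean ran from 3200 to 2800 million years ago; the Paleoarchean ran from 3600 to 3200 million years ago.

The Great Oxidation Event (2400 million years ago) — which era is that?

2400 Ma lies between 2500 and 1600 Ma, so it falls in the Paleoproterozoic.

Paleoproterozoic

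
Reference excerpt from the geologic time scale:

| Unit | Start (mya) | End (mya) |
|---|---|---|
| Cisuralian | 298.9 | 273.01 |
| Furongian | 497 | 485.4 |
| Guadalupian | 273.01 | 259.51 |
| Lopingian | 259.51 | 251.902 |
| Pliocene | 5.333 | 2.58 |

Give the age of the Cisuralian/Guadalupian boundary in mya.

273.01 mya

The Cisuralian ends and the Guadalupian begins at 273.01 mya.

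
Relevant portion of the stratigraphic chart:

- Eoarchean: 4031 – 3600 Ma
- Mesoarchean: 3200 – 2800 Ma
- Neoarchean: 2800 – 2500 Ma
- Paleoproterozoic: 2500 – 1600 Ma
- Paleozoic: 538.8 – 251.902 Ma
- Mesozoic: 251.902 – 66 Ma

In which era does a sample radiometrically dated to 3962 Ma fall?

3962 Ma lies between 4031 and 3600 Ma, so it falls in the Eoarchean.

Eoarchean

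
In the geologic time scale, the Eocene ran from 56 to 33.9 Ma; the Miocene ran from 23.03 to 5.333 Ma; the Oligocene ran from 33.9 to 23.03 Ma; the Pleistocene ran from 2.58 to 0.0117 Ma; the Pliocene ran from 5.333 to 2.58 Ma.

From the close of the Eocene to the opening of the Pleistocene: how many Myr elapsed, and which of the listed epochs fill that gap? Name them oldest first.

31.32 million years; Oligocene, Miocene, Pliocene

The Eocene closes at 33.9 Ma and the Pleistocene opens at 2.58 Ma, so the interval is 33.9 − 2.58 = 31.32 Myr.
An epoch fits inside if it starts at or after 33.9 Ma and ends at or before 2.58 Ma; oldest first that gives Oligocene, Miocene, Pliocene.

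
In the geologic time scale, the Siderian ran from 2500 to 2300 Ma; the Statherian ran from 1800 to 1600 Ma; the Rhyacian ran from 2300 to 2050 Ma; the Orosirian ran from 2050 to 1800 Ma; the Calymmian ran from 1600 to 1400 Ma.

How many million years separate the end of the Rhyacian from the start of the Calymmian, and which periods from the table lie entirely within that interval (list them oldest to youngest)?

End of Rhyacian = 2050 Ma; start of Calymmian = 1600 Ma.
Gap = 2050 − 1600 = 450 Myr.
Periods wholly inside 2050–1600 Ma: Orosirian (2050–1800), Statherian (1800–1600).

450 million years; Orosirian, Statherian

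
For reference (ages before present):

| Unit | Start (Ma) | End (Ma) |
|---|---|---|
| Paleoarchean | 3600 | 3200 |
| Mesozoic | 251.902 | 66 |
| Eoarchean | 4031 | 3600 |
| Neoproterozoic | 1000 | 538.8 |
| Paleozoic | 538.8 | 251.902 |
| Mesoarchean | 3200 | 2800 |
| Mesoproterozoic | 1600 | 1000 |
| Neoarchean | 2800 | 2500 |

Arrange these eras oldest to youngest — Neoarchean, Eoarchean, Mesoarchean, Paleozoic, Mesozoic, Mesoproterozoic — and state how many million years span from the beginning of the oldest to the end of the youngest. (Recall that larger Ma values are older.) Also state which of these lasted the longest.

Start ages (Ma): Eoarchean 4031, Mesoarchean 3200, Neoarchean 2800, Mesoproterozoic 1600, Paleozoic 538.8, Mesozoic 251.902.
Ordered oldest to youngest: Eoarchean, Mesoarchean, Neoarchean, Mesoproterozoic, Paleozoic, Mesozoic.
Span = 4031 − 66 = 3965 Myr.
Durations: Mesozoic 185.902, Mesoproterozoic 600, Neoarchean 300, Paleozoic 286.898, Mesoarchean 400, Eoarchean 431 → longest is Mesoproterozoic (600 Myr).

Eoarchean → Mesoarchean → Neoarchean → Mesoproterozoic → Paleozoic → Mesozoic; total span 3965 Myr; longest is Mesoproterozoic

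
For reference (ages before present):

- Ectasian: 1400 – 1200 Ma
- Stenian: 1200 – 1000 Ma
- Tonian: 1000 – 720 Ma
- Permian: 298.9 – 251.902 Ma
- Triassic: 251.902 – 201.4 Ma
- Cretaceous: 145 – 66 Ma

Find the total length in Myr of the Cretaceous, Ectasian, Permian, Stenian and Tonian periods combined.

805.998 million years

Duration is start − end for each: (145 − 66) + (1400 − 1200) + (298.9 − 251.902) + (1200 − 1000) + (1000 − 720).
That is 79 + 200 + 46.998 + 200 + 280, which totals 805.998 million years.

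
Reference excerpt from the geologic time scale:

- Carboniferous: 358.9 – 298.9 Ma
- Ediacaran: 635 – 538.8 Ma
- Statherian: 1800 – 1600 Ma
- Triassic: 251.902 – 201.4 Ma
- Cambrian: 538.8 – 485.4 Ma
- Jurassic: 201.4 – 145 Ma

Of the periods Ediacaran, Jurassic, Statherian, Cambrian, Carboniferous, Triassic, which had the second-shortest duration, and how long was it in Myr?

Cambrian, 53.4 million years

Durations: Ediacaran 96.2; Jurassic 56.4; Statherian 200; Cambrian 53.4; Carboniferous 60; Triassic 50.502 Myr.
Sorted shortest-first: Triassic (50.502), Cambrian (53.4), Jurassic (56.4), Carboniferous (60), Ediacaran (96.2), Statherian (200).
The second shortest is Cambrian at 53.4 Myr.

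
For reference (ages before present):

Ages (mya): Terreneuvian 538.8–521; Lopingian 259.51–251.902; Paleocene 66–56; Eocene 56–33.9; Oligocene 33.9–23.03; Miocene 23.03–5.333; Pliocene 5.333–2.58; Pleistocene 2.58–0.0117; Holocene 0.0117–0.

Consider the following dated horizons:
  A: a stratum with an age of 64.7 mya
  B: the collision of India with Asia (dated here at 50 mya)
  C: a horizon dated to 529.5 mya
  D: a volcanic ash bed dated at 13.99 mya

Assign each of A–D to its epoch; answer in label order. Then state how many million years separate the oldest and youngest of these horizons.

A — Paleocene; B — Eocene; C — Terreneuvian; D — Miocene; span 515.51 million years

A: 64.7 Ma lies in 66–56 Ma, so Paleocene.
B: 50 Ma lies in 56–33.9 Ma, so Eocene.
C: 529.5 Ma lies in 538.8–521 Ma, so Terreneuvian.
D: 13.99 Ma lies in 23.03–5.333 Ma, so Miocene.
Oldest = 529.5 Ma, youngest = 13.99 Ma → span 515.51 Myr.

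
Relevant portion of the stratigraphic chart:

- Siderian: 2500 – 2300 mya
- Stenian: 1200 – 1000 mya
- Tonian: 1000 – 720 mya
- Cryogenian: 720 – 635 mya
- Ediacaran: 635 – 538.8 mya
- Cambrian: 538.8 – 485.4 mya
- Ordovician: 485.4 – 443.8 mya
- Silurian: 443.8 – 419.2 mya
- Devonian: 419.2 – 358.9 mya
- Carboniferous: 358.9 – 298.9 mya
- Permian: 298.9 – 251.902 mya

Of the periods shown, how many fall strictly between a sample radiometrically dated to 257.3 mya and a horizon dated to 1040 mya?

1040 Ma sits inside the Stenian (1200–1000) and 257.3 Ma inside the Permian (298.9–251.902); neither of those is wholly between the two dates.
The listed periods lying completely between them are Tonian, Cryogenian, Ediacaran, Cambrian, Ordovician, Silurian, Devonian, Carboniferous — 8 in all.

8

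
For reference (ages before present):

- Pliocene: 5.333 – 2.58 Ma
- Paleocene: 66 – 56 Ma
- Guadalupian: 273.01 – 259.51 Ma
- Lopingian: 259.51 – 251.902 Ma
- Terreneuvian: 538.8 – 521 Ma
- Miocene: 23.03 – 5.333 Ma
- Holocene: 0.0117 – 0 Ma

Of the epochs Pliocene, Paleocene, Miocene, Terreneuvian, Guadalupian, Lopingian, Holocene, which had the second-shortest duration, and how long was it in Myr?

Pliocene, 2.753 million years

Durations: Pliocene 2.753; Paleocene 10; Miocene 17.697; Terreneuvian 17.8; Guadalupian 13.5; Lopingian 7.608; Holocene 0.0117 Myr.
Sorted shortest-first: Holocene (0.0117), Pliocene (2.753), Lopingian (7.608), Paleocene (10), Guadalupian (13.5), Miocene (17.697), Terreneuvian (17.8).
The second shortest is Pliocene at 2.753 Myr.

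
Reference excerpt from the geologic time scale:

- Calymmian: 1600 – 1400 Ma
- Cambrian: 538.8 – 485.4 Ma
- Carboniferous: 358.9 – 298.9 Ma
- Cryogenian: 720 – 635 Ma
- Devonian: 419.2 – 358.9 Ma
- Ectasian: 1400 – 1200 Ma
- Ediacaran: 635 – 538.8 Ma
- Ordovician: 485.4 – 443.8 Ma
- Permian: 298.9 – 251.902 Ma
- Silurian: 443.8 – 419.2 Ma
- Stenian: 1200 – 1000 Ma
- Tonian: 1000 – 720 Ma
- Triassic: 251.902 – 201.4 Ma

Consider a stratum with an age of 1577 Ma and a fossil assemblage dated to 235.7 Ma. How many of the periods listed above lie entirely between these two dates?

11

The older date is 1577 Ma and the younger is 235.7 Ma.
Periods with start < 1577 and end > 235.7 Ma: Ectasian (1400–1200), Stenian (1200–1000), Tonian (1000–720), Cryogenian (720–635), Ediacaran (635–538.8), Cambrian (538.8–485.4), Ordovician (485.4–443.8), Silurian (443.8–419.2), Devonian (419.2–358.9), Carboniferous (358.9–298.9), Permian (298.9–251.902).
That is 11 complete periods.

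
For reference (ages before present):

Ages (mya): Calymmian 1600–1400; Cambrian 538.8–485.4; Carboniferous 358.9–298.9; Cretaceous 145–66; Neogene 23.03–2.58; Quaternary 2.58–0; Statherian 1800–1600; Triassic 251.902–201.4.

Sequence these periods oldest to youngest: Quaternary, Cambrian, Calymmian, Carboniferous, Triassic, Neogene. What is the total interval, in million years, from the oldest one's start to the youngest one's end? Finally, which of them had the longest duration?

From the excerpt: Quaternary 2.58–0; Cambrian 538.8–485.4; Calymmian 1600–1400; Carboniferous 358.9–298.9; Triassic 251.902–201.4; Neogene 23.03–2.58 (Ma).
Larger Ma is earlier, so the oldest is Calymmian and the youngest is Quaternary; oldest to youngest: Calymmian, Cambrian, Carboniferous, Triassic, Neogene, Quaternary.
Oldest start 1600 minus youngest end 0 gives 1600 Myr overall.
Individual lengths (start − end): Neogene 20.45; Triassic 50.502; Carboniferous 60; Quaternary 2.58; Cambrian 53.4; Calymmian 200. The largest is Calymmian at 200 Myr.

Calymmian, Cambrian, Carboniferous, Triassic, Neogene, Quaternary; total span 1600 Myr; longest is Calymmian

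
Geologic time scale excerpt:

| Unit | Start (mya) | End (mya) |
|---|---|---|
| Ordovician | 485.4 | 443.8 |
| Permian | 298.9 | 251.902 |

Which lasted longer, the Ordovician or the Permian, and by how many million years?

Ordovician: 485.4 − 443.8 = 41.6 Myr.
Permian: 298.9 − 251.902 = 46.998 Myr.
Difference: 46.998 − 41.6 = 5.398 Myr, so the Permian was longer.

Permian, by 5.398 million years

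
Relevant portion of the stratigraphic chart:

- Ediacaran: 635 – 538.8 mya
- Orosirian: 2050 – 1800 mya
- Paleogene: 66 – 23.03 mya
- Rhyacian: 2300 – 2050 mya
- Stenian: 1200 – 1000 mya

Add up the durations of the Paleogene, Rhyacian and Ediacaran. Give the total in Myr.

389.17 million years

Duration is start − end for each: (66 − 23.03) + (2300 − 2050) + (635 − 538.8).
That is 42.97 + 250 + 96.2, which totals 389.17 million years.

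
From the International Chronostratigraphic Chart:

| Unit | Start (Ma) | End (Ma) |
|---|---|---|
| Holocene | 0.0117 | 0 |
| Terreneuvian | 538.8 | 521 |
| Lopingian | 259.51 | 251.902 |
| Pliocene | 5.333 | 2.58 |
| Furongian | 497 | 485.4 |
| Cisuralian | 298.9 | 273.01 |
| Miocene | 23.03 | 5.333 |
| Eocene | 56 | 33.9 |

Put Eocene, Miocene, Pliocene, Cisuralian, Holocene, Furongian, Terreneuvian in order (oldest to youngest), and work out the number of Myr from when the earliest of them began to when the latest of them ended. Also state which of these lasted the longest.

Terreneuvian, Furongian, Cisuralian, Eocene, Miocene, Pliocene, Holocene; total span 538.8 Myr; longest is Cisuralian

From the excerpt: Eocene 56–33.9; Miocene 23.03–5.333; Pliocene 5.333–2.58; Cisuralian 298.9–273.01; Holocene 0.0117–0; Furongian 497–485.4; Terreneuvian 538.8–521 (Ma).
Larger Ma is earlier, so the oldest is Terreneuvian and the youngest is Holocene; oldest to youngest: Terreneuvian, Furongian, Cisuralian, Eocene, Miocene, Pliocene, Holocene.
Oldest start 538.8 minus youngest end 0 gives 538.8 Myr overall.
Individual lengths (start − end): Pliocene 2.753; Holocene 0.0117; Miocene 17.697; Eocene 22.1; Cisuralian 25.89; Terreneuvian 17.8; Furongian 11.6. The largest is Cisuralian at 25.89 Myr.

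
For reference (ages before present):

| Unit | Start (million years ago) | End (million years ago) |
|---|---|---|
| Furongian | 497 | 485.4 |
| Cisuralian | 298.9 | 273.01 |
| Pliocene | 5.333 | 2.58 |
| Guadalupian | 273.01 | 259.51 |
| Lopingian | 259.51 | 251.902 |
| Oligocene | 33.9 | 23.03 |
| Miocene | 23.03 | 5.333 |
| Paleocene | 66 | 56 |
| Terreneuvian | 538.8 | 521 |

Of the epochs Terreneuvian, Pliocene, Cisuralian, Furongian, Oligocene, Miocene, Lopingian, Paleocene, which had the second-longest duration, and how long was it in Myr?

Start − end for each: Terreneuvian 538.8 − 521 = 17.8; Pliocene 5.333 − 2.58 = 2.753; Cisuralian 298.9 − 273.01 = 25.89; Furongian 497 − 485.4 = 11.6; Oligocene 33.9 − 23.03 = 10.87; Miocene 23.03 − 5.333 = 17.697; Lopingian 259.51 − 251.902 = 7.608; Paleocene 66 − 56 = 10.
Ranking these from longest: Cisuralian > Terreneuvian > Miocene > Furongian > Oligocene > Paleocene > Lopingian > Pliocene.
Position 2 in that ranking is Terreneuvian, which lasted 17.8 Myr.

Terreneuvian, 17.8 million years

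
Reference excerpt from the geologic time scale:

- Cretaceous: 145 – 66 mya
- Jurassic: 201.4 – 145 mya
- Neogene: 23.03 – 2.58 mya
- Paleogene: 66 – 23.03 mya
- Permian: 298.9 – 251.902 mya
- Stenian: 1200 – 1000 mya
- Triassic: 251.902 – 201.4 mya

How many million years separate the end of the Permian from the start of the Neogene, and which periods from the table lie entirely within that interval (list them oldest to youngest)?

228.872 million years; Triassic, Jurassic, Cretaceous, Paleogene

The Permian closes at 251.902 Ma and the Neogene opens at 23.03 Ma, so the interval is 251.902 − 23.03 = 228.872 Myr.
A period fits inside if it starts at or after 251.902 Ma and ends at or before 23.03 Ma; oldest first that gives Triassic, Jurassic, Cretaceous, Paleogene.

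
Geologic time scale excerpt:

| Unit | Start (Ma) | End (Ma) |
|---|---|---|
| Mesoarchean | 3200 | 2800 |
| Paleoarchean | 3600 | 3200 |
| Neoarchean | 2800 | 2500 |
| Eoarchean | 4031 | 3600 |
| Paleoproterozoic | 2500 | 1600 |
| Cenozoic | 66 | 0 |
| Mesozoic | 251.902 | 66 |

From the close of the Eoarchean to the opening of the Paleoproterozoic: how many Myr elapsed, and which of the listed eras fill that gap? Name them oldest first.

End of Eoarchean = 3600 Ma; start of Paleoproterozoic = 2500 Ma.
Gap = 3600 − 2500 = 1100 Myr.
Eras wholly inside 3600–2500 Ma: Paleoarchean (3600–3200), Mesoarchean (3200–2800), Neoarchean (2800–2500).

1100 million years; Paleoarchean, Mesoarchean, Neoarchean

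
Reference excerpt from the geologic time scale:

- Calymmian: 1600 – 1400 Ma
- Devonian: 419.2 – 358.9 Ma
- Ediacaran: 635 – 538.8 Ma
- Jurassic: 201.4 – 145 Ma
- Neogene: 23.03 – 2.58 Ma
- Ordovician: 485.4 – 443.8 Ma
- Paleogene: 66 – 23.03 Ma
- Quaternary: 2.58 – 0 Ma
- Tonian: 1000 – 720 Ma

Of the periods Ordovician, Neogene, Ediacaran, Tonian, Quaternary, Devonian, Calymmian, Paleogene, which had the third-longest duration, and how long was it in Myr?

Start − end for each: Ordovician 485.4 − 443.8 = 41.6; Neogene 23.03 − 2.58 = 20.45; Ediacaran 635 − 538.8 = 96.2; Tonian 1000 − 720 = 280; Quaternary 2.58 − 0 = 2.58; Devonian 419.2 − 358.9 = 60.3; Calymmian 1600 − 1400 = 200; Paleogene 66 − 23.03 = 42.97.
Ranking these from longest: Tonian > Calymmian > Ediacaran > Devonian > Paleogene > Ordovician > Neogene > Quaternary.
Position 3 in that ranking is Ediacaran, which lasted 96.2 Myr.

Ediacaran, 96.2 million years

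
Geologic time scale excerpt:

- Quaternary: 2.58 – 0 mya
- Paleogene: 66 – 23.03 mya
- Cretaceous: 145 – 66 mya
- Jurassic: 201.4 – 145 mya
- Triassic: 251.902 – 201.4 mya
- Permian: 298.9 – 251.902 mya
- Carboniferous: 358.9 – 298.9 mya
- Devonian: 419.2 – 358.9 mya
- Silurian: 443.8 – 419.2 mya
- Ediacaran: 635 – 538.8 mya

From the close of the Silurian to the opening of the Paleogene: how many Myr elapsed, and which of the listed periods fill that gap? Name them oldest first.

The Silurian closes at 419.2 Ma and the Paleogene opens at 66 Ma, so the interval is 419.2 − 66 = 353.2 Myr.
A period fits inside if it starts at or after 419.2 Ma and ends at or before 66 Ma; oldest first that gives Devonian, Carboniferous, Permian, Triassic, Jurassic, Cretaceous.

353.2 million years; Devonian, Carboniferous, Permian, Triassic, Jurassic, Cretaceous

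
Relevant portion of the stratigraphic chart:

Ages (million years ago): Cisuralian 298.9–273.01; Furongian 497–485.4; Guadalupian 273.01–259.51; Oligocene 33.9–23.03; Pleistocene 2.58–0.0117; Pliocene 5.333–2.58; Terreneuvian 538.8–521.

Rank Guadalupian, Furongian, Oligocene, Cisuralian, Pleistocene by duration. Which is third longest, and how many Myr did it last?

Furongian, 11.6 million years

Durations: Guadalupian 13.5; Furongian 11.6; Oligocene 10.87; Cisuralian 25.89; Pleistocene 2.5683 Myr.
Sorted longest-first: Cisuralian (25.89), Guadalupian (13.5), Furongian (11.6), Oligocene (10.87), Pleistocene (2.5683).
The third longest is Furongian at 11.6 Myr.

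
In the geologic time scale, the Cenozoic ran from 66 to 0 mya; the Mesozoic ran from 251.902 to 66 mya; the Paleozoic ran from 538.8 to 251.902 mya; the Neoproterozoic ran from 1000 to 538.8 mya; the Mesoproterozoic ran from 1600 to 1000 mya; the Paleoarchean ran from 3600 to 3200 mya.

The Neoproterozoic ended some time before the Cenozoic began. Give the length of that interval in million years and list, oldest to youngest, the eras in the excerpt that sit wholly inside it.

The Neoproterozoic closes at 538.8 Ma and the Cenozoic opens at 66 Ma, so the interval is 538.8 − 66 = 472.8 Myr.
An era fits inside if it starts at or after 538.8 Ma and ends at or before 66 Ma; oldest first that gives Paleozoic, Mesozoic.

472.8 million years; Paleozoic, Mesozoic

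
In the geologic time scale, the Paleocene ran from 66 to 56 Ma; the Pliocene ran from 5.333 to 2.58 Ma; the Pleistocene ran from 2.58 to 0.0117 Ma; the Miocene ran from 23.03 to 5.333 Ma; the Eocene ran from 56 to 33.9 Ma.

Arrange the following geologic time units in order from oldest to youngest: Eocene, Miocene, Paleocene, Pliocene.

Read off each span (Ma): Eocene 56–33.9; Miocene 23.03–5.333; Paleocene 66–56; Pliocene 5.333–2.58.
Larger Ma is older, so oldest→youngest is Paleocene, Eocene, Miocene, Pliocene.

Paleocene, Eocene, Miocene, Pliocene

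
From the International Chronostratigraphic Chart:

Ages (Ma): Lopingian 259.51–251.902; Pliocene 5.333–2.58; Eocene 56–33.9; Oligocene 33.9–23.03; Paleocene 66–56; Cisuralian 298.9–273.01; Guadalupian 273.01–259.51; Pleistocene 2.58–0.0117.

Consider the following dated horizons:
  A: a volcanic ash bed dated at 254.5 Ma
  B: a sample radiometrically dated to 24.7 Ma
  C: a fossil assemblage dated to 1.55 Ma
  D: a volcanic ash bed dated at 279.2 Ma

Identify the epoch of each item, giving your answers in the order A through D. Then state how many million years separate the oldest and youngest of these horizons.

A — Lopingian; B — Oligocene; C — Pleistocene; D — Cisuralian; span 277.65 million years

Match each age against the start–end ranges in the excerpt: A = 254.5 Ma → Lopingian (259.51–251.902); B = 24.7 Ma → Oligocene (33.9–23.03); C = 1.55 Ma → Pleistocene (2.58–0.0117); D = 279.2 Ma → Cisuralian (298.9–273.01).
The largest age is 279.2 Ma and the smallest is 1.55 Ma; their difference is 277.65 Myr.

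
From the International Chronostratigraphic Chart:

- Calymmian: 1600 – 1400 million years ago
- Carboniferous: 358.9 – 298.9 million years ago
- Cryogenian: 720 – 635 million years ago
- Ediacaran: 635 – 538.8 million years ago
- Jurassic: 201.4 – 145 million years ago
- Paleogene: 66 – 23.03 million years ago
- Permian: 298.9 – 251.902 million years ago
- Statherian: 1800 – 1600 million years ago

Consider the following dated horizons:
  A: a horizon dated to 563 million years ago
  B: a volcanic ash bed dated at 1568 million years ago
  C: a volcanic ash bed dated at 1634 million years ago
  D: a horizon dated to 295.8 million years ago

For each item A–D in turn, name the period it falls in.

A — Ediacaran; B — Calymmian; C — Statherian; D — Permian

Match each age against the start–end ranges in the excerpt: A = 563 Ma → Ediacaran (635–538.8); B = 1568 Ma → Calymmian (1600–1400); C = 1634 Ma → Statherian (1800–1600); D = 295.8 Ma → Permian (298.9–251.902).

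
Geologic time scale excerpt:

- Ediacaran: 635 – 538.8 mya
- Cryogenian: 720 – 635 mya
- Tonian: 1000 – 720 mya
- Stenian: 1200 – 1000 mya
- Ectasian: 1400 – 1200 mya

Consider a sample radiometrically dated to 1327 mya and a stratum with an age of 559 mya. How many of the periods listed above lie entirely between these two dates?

3

The older date is 1327 Ma and the younger is 559 Ma.
Periods with start < 1327 and end > 559 Ma: Stenian (1200–1000), Tonian (1000–720), Cryogenian (720–635).
That is 3 complete periods.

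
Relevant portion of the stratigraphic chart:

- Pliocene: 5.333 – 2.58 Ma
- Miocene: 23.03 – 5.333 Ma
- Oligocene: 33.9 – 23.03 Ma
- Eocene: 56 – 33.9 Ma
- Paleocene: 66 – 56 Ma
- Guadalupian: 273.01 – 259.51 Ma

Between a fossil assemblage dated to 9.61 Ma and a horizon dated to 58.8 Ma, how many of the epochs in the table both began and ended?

The older date is 58.8 Ma and the younger is 9.61 Ma.
Epochs with start < 58.8 and end > 9.61 Ma: Eocene (56–33.9), Oligocene (33.9–23.03).
That is 2 complete epochs.

2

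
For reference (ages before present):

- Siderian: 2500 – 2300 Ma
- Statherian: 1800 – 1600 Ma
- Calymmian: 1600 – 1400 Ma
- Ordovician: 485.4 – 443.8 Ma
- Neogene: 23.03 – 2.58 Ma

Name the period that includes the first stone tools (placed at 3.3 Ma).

Neogene

3.3 Ma lies between 23.03 and 2.58 Ma, so it falls in the Neogene.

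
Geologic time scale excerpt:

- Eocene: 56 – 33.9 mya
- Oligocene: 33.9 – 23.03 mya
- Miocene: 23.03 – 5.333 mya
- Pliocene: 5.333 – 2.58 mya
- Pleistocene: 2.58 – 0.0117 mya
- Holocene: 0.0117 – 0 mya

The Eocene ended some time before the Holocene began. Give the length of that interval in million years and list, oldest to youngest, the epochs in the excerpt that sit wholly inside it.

The Eocene closes at 33.9 Ma and the Holocene opens at 0.0117 Ma, so the interval is 33.9 − 0.0117 = 33.8883 Myr.
An epoch fits inside if it starts at or after 33.9 Ma and ends at or before 0.0117 Ma; oldest first that gives Oligocene, Miocene, Pliocene, Pleistocene.

33.8883 million years; Oligocene, Miocene, Pliocene, Pleistocene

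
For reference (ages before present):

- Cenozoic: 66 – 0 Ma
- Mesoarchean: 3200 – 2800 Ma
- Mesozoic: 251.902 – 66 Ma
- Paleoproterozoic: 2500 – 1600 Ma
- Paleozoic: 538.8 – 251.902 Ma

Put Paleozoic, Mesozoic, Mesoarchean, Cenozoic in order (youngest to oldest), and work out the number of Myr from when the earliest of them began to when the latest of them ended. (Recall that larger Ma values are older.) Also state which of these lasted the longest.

Cenozoic → Mesozoic → Paleozoic → Mesoarchean; total span 3200 Myr; longest is Mesoarchean

From the excerpt: Paleozoic 538.8–251.902; Mesozoic 251.902–66; Mesoarchean 3200–2800; Cenozoic 66–0 (Ma).
Larger Ma is earlier, so the oldest is Mesoarchean and the youngest is Cenozoic; youngest to oldest: Cenozoic, Mesozoic, Paleozoic, Mesoarchean.
Oldest start 3200 minus youngest end 0 gives 3200 Myr overall.
Individual lengths (start − end): Mesozoic 185.902; Paleozoic 286.898; Mesoarchean 400; Cenozoic 66. The largest is Mesoarchean at 400 Myr.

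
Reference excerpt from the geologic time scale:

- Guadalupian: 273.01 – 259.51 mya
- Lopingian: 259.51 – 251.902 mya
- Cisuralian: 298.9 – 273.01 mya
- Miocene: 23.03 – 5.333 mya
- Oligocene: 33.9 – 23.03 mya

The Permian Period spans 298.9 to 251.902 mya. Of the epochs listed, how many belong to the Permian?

Epochs inside 298.9–251.902 Ma: Cisuralian, Guadalupian, Lopingian — 3 in total.

3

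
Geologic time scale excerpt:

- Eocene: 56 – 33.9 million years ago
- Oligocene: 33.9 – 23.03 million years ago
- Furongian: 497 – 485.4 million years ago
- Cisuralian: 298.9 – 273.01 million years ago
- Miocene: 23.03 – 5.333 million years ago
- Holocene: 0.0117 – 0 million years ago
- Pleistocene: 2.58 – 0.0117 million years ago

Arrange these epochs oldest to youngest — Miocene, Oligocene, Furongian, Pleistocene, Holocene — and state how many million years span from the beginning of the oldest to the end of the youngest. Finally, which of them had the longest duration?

From the excerpt: Miocene 23.03–5.333; Oligocene 33.9–23.03; Furongian 497–485.4; Pleistocene 2.58–0.0117; Holocene 0.0117–0 (Ma).
Larger Ma is earlier, so the oldest is Furongian and the youngest is Holocene; oldest to youngest: Furongian, Oligocene, Miocene, Pleistocene, Holocene.
Oldest start 497 minus youngest end 0 gives 497 Myr overall.
Individual lengths (start − end): Pleistocene 2.5683; Miocene 17.697; Furongian 11.6; Oligocene 10.87; Holocene 0.0117. The largest is Miocene at 17.697 Myr.

Furongian → Oligocene → Miocene → Pleistocene → Holocene; total span 497 Myr; longest is Miocene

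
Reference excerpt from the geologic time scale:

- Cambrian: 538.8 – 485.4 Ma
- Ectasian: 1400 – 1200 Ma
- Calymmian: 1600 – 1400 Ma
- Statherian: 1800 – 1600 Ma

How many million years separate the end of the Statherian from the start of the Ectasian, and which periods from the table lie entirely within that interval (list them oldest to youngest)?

End of Statherian = 1600 Ma; start of Ectasian = 1400 Ma.
Gap = 1600 − 1400 = 200 Myr.
Periods wholly inside 1600–1400 Ma: Calymmian (1600–1400).

200 million years; Calymmian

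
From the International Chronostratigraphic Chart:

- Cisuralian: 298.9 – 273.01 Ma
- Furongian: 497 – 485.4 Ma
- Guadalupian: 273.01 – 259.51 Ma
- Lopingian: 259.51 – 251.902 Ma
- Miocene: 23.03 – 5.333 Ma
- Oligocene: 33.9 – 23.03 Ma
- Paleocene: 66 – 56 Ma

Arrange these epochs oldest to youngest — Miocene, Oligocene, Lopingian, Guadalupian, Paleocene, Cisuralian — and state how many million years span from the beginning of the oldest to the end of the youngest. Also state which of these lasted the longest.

From the excerpt: Miocene 23.03–5.333; Oligocene 33.9–23.03; Lopingian 259.51–251.902; Guadalupian 273.01–259.51; Paleocene 66–56; Cisuralian 298.9–273.01 (Ma).
Larger Ma is earlier, so the oldest is Cisuralian and the youngest is Miocene; oldest to youngest: Cisuralian, Guadalupian, Lopingian, Paleocene, Oligocene, Miocene.
Oldest start 298.9 minus youngest end 5.333 gives 293.567 Myr overall.
Individual lengths (start − end): Cisuralian 25.89; Paleocene 10; Oligocene 10.87; Miocene 17.697; Lopingian 7.608; Guadalupian 13.5. The largest is Cisuralian at 25.89 Myr.

Cisuralian → Guadalupian → Lopingian → Paleocene → Oligocene → Miocene; total span 293.567 Myr; longest is Cisuralian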